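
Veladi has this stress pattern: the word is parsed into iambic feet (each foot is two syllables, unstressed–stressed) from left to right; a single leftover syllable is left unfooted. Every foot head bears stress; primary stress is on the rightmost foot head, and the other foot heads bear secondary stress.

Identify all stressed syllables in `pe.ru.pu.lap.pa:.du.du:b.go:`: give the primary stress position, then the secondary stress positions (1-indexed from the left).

primary 8, secondary 2, 4, 6

Parse left to right into iambic (σˈσ) feet: (pe.ˈru) (pu.ˈlap) (pa:.ˈdu) (du:b.ˈgo:).
Foot heads (stressed positions): 2, 4, 6, 8.
End Rule Rightmost: primary stress on the rightmost head = syllable 8.
Secondary stress on 2, 4, 6: pe.ˌru.pu.ˌlap.pa:.ˌdu.du:b.ˈgo:.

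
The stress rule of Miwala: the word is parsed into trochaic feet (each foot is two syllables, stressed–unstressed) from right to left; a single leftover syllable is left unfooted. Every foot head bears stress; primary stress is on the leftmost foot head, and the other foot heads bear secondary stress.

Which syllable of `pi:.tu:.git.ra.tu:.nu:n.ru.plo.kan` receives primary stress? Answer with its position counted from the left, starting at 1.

Parse right to left into trochaic (ˈσσ) feet: pi: (ˈtu:.git) (ˈra.tu:) (ˈnu:n.ru) (ˈplo.kan). Syllable 1 is left unfooted.
Foot heads (stressed positions): 2, 4, 6, 8.
End Rule Leftmost: primary stress on the leftmost head = syllable 2.
Primary stress: syllable 2 → pi:.ˈtu:.git.ra.tu:.nu:n.ru.plo.kan.

2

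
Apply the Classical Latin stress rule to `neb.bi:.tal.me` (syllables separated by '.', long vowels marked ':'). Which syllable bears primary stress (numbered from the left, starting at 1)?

Classical Latin: stress the penult if heavy (long vowel or closed), else the antepenult.
Weights: 2 bi: H, 3 tal H, 4 me L.
The penult (syllable 3, tal) is heavy, so it takes stress.
Stress on syllable 3: neb.bi:.ˈtal.me.

3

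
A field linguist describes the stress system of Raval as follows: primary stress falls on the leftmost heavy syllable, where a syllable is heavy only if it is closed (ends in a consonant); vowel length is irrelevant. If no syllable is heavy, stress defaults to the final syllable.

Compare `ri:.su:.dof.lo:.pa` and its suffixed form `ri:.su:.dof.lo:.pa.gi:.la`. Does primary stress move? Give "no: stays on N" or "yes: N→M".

no: stays on 3

Base `ri:.su:.dof.lo:.pa` (5 syllables):
  Weights: 1 ri: L, 2 su: L, 3 dof H, 4 lo: L, 5 pa L.
  Heavy syllables in the domain: 3. The leftmost is syllable 3 (dof).
  → primary stress on syllable 3.
Suffixed `ri:.su:.dof.lo:.pa.gi:.la` (7 syllables):
  Weights: 1 ri: L, 2 su: L, 3 dof H, 4 lo: L, 5 pa L, 6 gi: L, 7 la L.
  Heavy syllables in the domain: 3. The leftmost is syllable 3 (dof).
  → primary stress on syllable 3.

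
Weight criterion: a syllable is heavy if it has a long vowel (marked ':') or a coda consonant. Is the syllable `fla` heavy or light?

`fla`: short vowel, open (no coda). Short vowel, open → light.

light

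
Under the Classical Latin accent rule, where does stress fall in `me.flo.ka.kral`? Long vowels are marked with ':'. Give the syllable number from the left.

Classical Latin: stress the penult if heavy (long vowel or closed), else the antepenult.
Weights: 2 flo L, 3 ka L, 4 kral H.
The penult (syllable 3, ka) is light, so stress falls on the antepenult (syllable 2, flo).
Stress on syllable 2: me.ˈflo.ka.kral.

2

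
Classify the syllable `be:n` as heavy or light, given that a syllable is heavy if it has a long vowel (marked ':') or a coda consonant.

`be:n`: long vowel, closed (coda /n/). Long vowel and closed → heavy.

heavy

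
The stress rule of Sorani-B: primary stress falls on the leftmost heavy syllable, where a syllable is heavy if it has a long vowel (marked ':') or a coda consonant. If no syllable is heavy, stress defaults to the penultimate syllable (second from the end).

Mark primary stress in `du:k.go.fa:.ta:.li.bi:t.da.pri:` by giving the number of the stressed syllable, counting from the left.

1

Weights: 1 du:k H, 2 go L, 3 fa: H, 4 ta: H, 5 li L, 6 bi:t H, 7 da L, 8 pri: H.
Heavy syllables in the domain: 1, 3, 4, 6, 8. The leftmost is syllable 1 (du:k).
Primary stress: syllable 1 → ˈdu:k.go.fa:.ta:.li.bi:t.da.pri:.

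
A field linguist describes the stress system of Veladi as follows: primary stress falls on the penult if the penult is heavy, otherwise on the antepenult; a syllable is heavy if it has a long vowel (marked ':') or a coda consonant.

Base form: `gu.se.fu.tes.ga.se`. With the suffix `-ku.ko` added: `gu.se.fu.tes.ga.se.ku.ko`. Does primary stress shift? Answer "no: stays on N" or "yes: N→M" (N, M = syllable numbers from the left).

Base `gu.se.fu.tes.ga.se` (6 syllables):
  Weights: 4 tes H, 5 ga L, 6 se L.
  The penult (syllable 5, ga) is light, so stress falls on the antepenult (syllable 4, tes).
  → primary stress on syllable 4.
Suffixed `gu.se.fu.tes.ga.se.ku.ko` (8 syllables):
  Weights: 6 se L, 7 ku L, 8 ko L.
  The penult (syllable 7, ku) is light, so stress falls on the antepenult (syllable 6, se).
  → primary stress on syllable 6.

yes: 4→6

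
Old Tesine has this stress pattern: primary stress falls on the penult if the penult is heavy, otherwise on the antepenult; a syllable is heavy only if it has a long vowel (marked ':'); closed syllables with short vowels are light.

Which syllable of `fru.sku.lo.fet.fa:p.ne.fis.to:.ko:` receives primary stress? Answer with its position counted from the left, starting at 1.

8

Weights: 7 fis L, 8 to: H, 9 ko: H.
The penult (syllable 8, to:) is heavy, so it takes stress.
Primary stress: syllable 8 → fru.sku.lo.fet.fa:p.ne.fis.ˈto:.ko:.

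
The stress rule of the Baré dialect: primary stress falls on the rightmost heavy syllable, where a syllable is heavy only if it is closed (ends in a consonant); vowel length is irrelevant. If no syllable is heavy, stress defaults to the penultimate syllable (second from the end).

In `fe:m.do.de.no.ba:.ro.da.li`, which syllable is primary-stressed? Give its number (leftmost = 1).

Weights: 1 fe:m H, 2 do L, 3 de L, 4 no L, 5 ba: L, 6 ro L, 7 da L, 8 li L.
Heavy syllables in the domain: 1. The rightmost is syllable 1 (fe:m).
Primary stress: syllable 1 → ˈfe:m.do.de.no.ba:.ro.da.li.

1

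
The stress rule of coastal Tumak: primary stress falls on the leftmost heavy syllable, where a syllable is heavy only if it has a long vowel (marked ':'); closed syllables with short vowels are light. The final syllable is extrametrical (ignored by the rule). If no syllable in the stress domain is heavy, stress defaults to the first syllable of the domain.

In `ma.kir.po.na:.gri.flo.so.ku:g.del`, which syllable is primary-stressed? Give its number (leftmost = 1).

4

The final syllable (9, del) is extrametrical; the stress domain is syllables 1–8.
Weights: 1 ma L, 2 kir L, 3 po L, 4 na: H, 5 gri L, 6 flo L, 7 so L, 8 ku:g H.
Heavy syllables in the domain: 4, 8. The leftmost is syllable 4 (na:).
Primary stress: syllable 4 → ma.kir.po.ˈna:.gri.flo.so.ku:g.del.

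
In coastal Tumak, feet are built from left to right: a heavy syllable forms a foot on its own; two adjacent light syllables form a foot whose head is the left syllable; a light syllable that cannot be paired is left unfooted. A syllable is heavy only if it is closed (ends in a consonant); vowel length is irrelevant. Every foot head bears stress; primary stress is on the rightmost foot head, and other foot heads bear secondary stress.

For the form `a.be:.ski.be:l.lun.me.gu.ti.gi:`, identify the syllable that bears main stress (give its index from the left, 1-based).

Weights: 1 a L, 2 be: L, 3 ski L, 4 be:l H, 5 lun H, 6 me L, 7 gu L, 8 ti L, 9 gi: L.
Parse left to right (heavy = foot alone; LL = one foot; stranded L unfooted): (ˈa.be:) ski (ˈbe:l) (ˈlun) (ˈme.gu) (ˈti.gi:).
Foot heads: 1, 4, 5, 6, 8.
Primary stress on the rightmost head = syllable 8.
Primary stress: syllable 8 → a.be:.ski.be:l.lun.me.gu.ˈti.gi:.

8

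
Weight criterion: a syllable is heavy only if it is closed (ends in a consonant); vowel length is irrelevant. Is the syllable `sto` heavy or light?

light

`sto`: short vowel, open (no coda). Open (no coda) → light.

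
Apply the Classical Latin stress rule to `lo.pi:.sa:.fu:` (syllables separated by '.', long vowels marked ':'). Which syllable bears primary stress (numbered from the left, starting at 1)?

Classical Latin: stress the penult if heavy (long vowel or closed), else the antepenult.
Weights: 2 pi: H, 3 sa: H, 4 fu: H.
The penult (syllable 3, sa:) is heavy, so it takes stress.
Stress on syllable 3: lo.pi:.ˈsa:.fu:.

3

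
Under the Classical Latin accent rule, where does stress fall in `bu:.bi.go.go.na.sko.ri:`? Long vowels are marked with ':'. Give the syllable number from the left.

5

Classical Latin: stress the penult if heavy (long vowel or closed), else the antepenult.
Weights: 5 na L, 6 sko L, 7 ri: H.
The penult (syllable 6, sko) is light, so stress falls on the antepenult (syllable 5, na).
Stress on syllable 5: bu:.bi.go.go.ˈna.sko.ri:.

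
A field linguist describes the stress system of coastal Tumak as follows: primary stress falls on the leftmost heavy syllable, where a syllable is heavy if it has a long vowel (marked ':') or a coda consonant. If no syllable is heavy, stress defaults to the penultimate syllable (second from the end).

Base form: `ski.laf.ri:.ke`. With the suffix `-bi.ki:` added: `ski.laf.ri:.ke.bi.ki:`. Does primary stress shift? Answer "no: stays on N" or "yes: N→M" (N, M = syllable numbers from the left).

no: stays on 2

Base `ski.laf.ri:.ke` (4 syllables):
  Weights: 1 ski L, 2 laf H, 3 ri: H, 4 ke L.
  Heavy syllables in the domain: 2, 3. The leftmost is syllable 2 (laf).
  → primary stress on syllable 2.
Suffixed `ski.laf.ri:.ke.bi.ki:` (6 syllables):
  Weights: 1 ski L, 2 laf H, 3 ri: H, 4 ke L, 5 bi L, 6 ki: H.
  Heavy syllables in the domain: 2, 3, 6. The leftmost is syllable 2 (laf).
  → primary stress on syllable 2.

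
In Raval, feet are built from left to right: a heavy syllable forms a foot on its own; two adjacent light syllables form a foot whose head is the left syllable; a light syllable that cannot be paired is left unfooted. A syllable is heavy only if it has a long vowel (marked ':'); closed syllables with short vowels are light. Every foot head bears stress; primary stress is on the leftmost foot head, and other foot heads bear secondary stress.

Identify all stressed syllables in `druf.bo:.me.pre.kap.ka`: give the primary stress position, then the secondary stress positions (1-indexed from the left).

Weights: 1 druf L, 2 bo: H, 3 me L, 4 pre L, 5 kap L, 6 ka L.
Parse left to right (heavy = foot alone; LL = one foot; stranded L unfooted): druf (ˈbo:) (ˈme.pre) (ˈkap.ka).
Foot heads: 2, 3, 5.
Primary stress on the leftmost head = syllable 2.
Secondary stress on 3, 5: druf.ˈbo:.ˌme.pre.ˌkap.ka.

primary 2, secondary 3, 5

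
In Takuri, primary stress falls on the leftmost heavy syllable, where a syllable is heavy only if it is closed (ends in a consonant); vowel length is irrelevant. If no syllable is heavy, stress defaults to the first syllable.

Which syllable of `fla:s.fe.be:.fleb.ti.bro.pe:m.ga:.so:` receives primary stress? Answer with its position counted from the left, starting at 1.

Weights: 1 fla:s H, 2 fe L, 3 be: L, 4 fleb H, 5 ti L, 6 bro L, 7 pe:m H, 8 ga: L, 9 so: L.
Heavy syllables in the domain: 1, 4, 7. The leftmost is syllable 1 (fla:s).
Primary stress: syllable 1 → ˈfla:s.fe.be:.fleb.ti.bro.pe:m.ga:.so:.

1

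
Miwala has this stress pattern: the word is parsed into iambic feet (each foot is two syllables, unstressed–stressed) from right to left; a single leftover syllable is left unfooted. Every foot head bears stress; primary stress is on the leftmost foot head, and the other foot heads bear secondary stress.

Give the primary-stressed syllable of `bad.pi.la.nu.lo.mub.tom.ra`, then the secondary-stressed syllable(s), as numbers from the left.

Parse right to left into iambic (σˈσ) feet: (bad.ˈpi) (la.ˈnu) (lo.ˈmub) (tom.ˈra).
Foot heads (stressed positions): 2, 4, 6, 8.
End Rule Leftmost: primary stress on the leftmost head = syllable 2.
Secondary stress on 4, 6, 8: bad.ˈpi.la.ˌnu.lo.ˌmub.tom.ˌra.

primary 2, secondary 4, 6, 8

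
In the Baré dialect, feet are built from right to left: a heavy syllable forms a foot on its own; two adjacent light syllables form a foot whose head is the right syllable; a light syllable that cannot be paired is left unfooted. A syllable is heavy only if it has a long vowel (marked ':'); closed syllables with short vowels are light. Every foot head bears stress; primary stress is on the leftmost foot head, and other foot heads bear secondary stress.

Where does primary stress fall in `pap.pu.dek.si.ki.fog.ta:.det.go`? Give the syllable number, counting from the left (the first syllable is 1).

2

Weights: 1 pap L, 2 pu L, 3 dek L, 4 si L, 5 ki L, 6 fog L, 7 ta: H, 8 det L, 9 go L.
Parse right to left (heavy = foot alone; LL = one foot; stranded L unfooted): (pap.ˈpu) (dek.ˈsi) (ki.ˈfog) (ˈta:) (det.ˈgo).
Foot heads: 2, 4, 6, 7, 9.
Primary stress on the leftmost head = syllable 2.
Primary stress: syllable 2 → pap.ˈpu.dek.si.ki.fog.ta:.det.go.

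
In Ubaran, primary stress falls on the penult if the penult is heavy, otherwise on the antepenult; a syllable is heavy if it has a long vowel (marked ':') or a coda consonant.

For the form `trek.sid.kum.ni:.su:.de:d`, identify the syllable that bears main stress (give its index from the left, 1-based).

5

Weights: 4 ni: H, 5 su: H, 6 de:d H.
The penult (syllable 5, su:) is heavy, so it takes stress.
Primary stress: syllable 5 → trek.sid.kum.ni:.ˈsu:.de:d.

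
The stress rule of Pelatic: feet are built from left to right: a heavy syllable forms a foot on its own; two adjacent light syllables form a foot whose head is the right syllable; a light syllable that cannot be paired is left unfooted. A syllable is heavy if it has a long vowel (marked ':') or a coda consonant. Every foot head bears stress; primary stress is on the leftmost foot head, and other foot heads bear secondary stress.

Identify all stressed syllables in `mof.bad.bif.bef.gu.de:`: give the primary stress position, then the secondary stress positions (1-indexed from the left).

primary 1, secondary 2, 3, 4, 6

Weights: 1 mof H, 2 bad H, 3 bif H, 4 bef H, 5 gu L, 6 de: H.
Parse left to right (heavy = foot alone; LL = one foot; stranded L unfooted): (ˈmof) (ˈbad) (ˈbif) (ˈbef) gu (ˈde:).
Foot heads: 1, 2, 3, 4, 6.
Primary stress on the leftmost head = syllable 1.
Secondary stress on 2, 3, 4, 6: ˈmof.ˌbad.ˌbif.ˌbef.gu.ˌde:.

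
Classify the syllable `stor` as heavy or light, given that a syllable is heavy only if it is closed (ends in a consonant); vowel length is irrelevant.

`stor`: short vowel, closed (coda /r/). Closed (coda /r/) → heavy.

heavy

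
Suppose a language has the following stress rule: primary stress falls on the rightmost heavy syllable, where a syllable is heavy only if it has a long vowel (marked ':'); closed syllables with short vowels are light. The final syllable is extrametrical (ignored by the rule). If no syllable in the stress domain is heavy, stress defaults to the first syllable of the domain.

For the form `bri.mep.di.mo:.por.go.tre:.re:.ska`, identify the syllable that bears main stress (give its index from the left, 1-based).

8

The final syllable (9, ska) is extrametrical; the stress domain is syllables 1–8.
Weights: 1 bri L, 2 mep L, 3 di L, 4 mo: H, 5 por L, 6 go L, 7 tre: H, 8 re: H.
Heavy syllables in the domain: 4, 7, 8. The rightmost is syllable 8 (re:).
Primary stress: syllable 8 → bri.mep.di.mo:.por.go.tre:.ˈre:.ska.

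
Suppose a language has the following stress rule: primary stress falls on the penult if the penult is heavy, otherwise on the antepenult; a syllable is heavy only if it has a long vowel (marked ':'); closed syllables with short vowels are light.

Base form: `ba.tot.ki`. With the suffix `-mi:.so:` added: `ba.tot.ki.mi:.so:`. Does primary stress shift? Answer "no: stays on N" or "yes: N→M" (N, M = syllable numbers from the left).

Base `ba.tot.ki` (3 syllables):
  Weights: 1 ba L, 2 tot L, 3 ki L.
  The penult (syllable 2, tot) is light, so stress falls on the antepenult (syllable 1, ba).
  → primary stress on syllable 1.
Suffixed `ba.tot.ki.mi:.so:` (5 syllables):
  Weights: 3 ki L, 4 mi: H, 5 so: H.
  The penult (syllable 4, mi:) is heavy, so it takes stress.
  → primary stress on syllable 4.

yes: 1→4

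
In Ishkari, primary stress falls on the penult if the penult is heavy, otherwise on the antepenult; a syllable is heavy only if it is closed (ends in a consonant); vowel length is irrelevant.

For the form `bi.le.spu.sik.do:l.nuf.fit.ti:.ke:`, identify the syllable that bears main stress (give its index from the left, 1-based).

Weights: 7 fit H, 8 ti: L, 9 ke: L.
The penult (syllable 8, ti:) is light, so stress falls on the antepenult (syllable 7, fit).
Primary stress: syllable 7 → bi.le.spu.sik.do:l.nuf.ˈfit.ti:.ke:.

7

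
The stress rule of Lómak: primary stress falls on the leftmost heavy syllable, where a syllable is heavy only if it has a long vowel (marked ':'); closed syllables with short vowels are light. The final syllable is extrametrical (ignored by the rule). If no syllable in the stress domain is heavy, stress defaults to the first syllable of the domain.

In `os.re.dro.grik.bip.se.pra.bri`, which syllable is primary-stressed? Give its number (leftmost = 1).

The final syllable (8, bri) is extrametrical; the stress domain is syllables 1–7.
Weights: 1 os L, 2 re L, 3 dro L, 4 grik L, 5 bip L, 6 se L, 7 pra L.
No heavy syllable in the domain; default to the first syllable of the domain = syllable 1.
Primary stress: syllable 1 → ˈos.re.dro.grik.bip.se.pra.bri.

1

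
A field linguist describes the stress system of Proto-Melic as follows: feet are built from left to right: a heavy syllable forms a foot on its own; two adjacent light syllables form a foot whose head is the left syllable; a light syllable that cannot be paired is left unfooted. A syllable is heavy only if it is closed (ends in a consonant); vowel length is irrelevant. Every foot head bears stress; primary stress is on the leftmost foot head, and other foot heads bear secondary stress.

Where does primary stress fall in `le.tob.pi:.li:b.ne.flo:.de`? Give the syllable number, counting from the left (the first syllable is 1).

2

Weights: 1 le L, 2 tob H, 3 pi: L, 4 li:b H, 5 ne L, 6 flo: L, 7 de L.
Parse left to right (heavy = foot alone; LL = one foot; stranded L unfooted): le (ˈtob) pi: (ˈli:b) (ˈne.flo:) de.
Foot heads: 2, 4, 5.
Primary stress on the leftmost head = syllable 2.
Primary stress: syllable 2 → le.ˈtob.pi:.li:b.ne.flo:.de.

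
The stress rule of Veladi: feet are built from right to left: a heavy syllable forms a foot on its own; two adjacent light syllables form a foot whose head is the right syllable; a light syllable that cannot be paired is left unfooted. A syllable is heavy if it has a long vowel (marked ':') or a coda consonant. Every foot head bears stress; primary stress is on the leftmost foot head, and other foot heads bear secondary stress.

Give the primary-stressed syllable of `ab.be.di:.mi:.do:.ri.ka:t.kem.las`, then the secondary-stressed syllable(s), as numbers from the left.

primary 1, secondary 3, 4, 5, 7, 8, 9

Weights: 1 ab H, 2 be L, 3 di: H, 4 mi: H, 5 do: H, 6 ri L, 7 ka:t H, 8 kem H, 9 las H.
Parse right to left (heavy = foot alone; LL = one foot; stranded L unfooted): (ˈab) be (ˈdi:) (ˈmi:) (ˈdo:) ri (ˈka:t) (ˈkem) (ˈlas).
Foot heads: 1, 3, 4, 5, 7, 8, 9.
Primary stress on the leftmost head = syllable 1.
Secondary stress on 3, 4, 5, 7, 8, 9: ˈab.be.ˌdi:.ˌmi:.ˌdo:.ri.ˌka:t.ˌkem.ˌlas.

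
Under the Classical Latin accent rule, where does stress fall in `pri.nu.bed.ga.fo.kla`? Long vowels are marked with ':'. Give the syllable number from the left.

4

Classical Latin: stress the penult if heavy (long vowel or closed), else the antepenult.
Weights: 4 ga L, 5 fo L, 6 kla L.
The penult (syllable 5, fo) is light, so stress falls on the antepenult (syllable 4, ga).
Stress on syllable 4: pri.nu.bed.ˈga.fo.kla.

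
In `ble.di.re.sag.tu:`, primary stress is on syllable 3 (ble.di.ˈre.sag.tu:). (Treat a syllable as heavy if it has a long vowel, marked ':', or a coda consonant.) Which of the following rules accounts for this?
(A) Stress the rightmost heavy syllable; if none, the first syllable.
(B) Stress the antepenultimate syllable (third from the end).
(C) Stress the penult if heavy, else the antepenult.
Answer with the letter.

Rule A → syllable 5 (observed: 3).
Rule B → syllable 3 ✓.
Rule C → syllable 4 (observed: 3).

B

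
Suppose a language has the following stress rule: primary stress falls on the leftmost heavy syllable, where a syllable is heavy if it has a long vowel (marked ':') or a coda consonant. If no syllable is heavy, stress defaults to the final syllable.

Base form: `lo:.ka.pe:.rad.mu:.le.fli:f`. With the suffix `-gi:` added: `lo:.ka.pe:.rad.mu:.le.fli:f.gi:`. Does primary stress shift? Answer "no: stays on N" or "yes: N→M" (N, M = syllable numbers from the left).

no: stays on 1

Base `lo:.ka.pe:.rad.mu:.le.fli:f` (7 syllables):
  Weights: 1 lo: H, 2 ka L, 3 pe: H, 4 rad H, 5 mu: H, 6 le L, 7 fli:f H.
  Heavy syllables in the domain: 1, 3, 4, 5, 7. The leftmost is syllable 1 (lo:).
  → primary stress on syllable 1.
Suffixed `lo:.ka.pe:.rad.mu:.le.fli:f.gi:` (8 syllables):
  Weights: 1 lo: H, 2 ka L, 3 pe: H, 4 rad H, 5 mu: H, 6 le L, 7 fli:f H, 8 gi: H.
  Heavy syllables in the domain: 1, 3, 4, 5, 7, 8. The leftmost is syllable 1 (lo:).
  → primary stress on syllable 1.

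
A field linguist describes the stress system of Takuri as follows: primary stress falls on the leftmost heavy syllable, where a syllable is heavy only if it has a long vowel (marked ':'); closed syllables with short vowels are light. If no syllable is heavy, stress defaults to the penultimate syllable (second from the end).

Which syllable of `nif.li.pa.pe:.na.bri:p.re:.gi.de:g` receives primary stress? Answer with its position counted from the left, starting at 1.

4

Weights: 1 nif L, 2 li L, 3 pa L, 4 pe: H, 5 na L, 6 bri:p H, 7 re: H, 8 gi L, 9 de:g H.
Heavy syllables in the domain: 4, 6, 7, 9. The leftmost is syllable 4 (pe:).
Primary stress: syllable 4 → nif.li.pa.ˈpe:.na.bri:p.re:.gi.de:g.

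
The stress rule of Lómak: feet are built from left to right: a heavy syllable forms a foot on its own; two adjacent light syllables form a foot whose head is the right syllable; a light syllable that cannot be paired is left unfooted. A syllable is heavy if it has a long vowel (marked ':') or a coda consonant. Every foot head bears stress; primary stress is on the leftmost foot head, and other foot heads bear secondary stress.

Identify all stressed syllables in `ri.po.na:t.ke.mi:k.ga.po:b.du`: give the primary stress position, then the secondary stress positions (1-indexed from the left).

primary 2, secondary 3, 5, 7

Weights: 1 ri L, 2 po L, 3 na:t H, 4 ke L, 5 mi:k H, 6 ga L, 7 po:b H, 8 du L.
Parse left to right (heavy = foot alone; LL = one foot; stranded L unfooted): (ri.ˈpo) (ˈna:t) ke (ˈmi:k) ga (ˈpo:b) du.
Foot heads: 2, 3, 5, 7.
Primary stress on the leftmost head = syllable 2.
Secondary stress on 3, 5, 7: ri.ˈpo.ˌna:t.ke.ˌmi:k.ga.ˌpo:b.du.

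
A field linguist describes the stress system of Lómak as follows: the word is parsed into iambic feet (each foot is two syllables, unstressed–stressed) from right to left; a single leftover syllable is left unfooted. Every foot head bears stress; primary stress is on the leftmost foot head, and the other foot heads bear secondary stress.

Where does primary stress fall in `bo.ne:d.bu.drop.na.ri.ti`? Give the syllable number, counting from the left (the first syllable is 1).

3

Parse right to left into iambic (σˈσ) feet: bo (ne:d.ˈbu) (drop.ˈna) (ri.ˈti). Syllable 1 is left unfooted.
Foot heads (stressed positions): 3, 5, 7.
End Rule Leftmost: primary stress on the leftmost head = syllable 3.
Primary stress: syllable 3 → bo.ne:d.ˈbu.drop.na.ri.ti.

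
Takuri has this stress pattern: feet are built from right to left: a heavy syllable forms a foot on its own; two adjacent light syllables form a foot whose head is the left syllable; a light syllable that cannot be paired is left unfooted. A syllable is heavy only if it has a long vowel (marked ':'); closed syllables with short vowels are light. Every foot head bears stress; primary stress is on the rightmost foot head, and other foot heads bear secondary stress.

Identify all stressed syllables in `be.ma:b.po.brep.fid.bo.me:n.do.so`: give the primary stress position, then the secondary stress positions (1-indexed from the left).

primary 8, secondary 2, 3, 5, 7

Weights: 1 be L, 2 ma:b H, 3 po L, 4 brep L, 5 fid L, 6 bo L, 7 me:n H, 8 do L, 9 so L.
Parse right to left (heavy = foot alone; LL = one foot; stranded L unfooted): be (ˈma:b) (ˈpo.brep) (ˈfid.bo) (ˈme:n) (ˈdo.so).
Foot heads: 2, 3, 5, 7, 8.
Primary stress on the rightmost head = syllable 8.
Secondary stress on 2, 3, 5, 7: be.ˌma:b.ˌpo.brep.ˌfid.bo.ˌme:n.ˈdo.so.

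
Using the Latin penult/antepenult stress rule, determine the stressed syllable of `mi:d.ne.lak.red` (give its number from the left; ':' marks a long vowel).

3

Classical Latin: stress the penult if heavy (long vowel or closed), else the antepenult.
Weights: 2 ne L, 3 lak H, 4 red H.
The penult (syllable 3, lak) is heavy, so it takes stress.
Stress on syllable 3: mi:d.ne.ˈlak.red.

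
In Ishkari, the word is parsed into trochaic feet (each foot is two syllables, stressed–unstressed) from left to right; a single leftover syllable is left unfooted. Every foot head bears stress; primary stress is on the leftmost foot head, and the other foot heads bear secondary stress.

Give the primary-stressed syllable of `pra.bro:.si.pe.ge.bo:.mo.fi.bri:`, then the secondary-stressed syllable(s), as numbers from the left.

primary 1, secondary 3, 5, 7

Parse left to right into trochaic (ˈσσ) feet: (ˈpra.bro:) (ˈsi.pe) (ˈge.bo:) (ˈmo.fi) bri:. Syllable 9 is left unfooted.
Foot heads (stressed positions): 1, 3, 5, 7.
End Rule Leftmost: primary stress on the leftmost head = syllable 1.
Secondary stress on 3, 5, 7: ˈpra.bro:.ˌsi.pe.ˌge.bo:.ˌmo.fi.bri:.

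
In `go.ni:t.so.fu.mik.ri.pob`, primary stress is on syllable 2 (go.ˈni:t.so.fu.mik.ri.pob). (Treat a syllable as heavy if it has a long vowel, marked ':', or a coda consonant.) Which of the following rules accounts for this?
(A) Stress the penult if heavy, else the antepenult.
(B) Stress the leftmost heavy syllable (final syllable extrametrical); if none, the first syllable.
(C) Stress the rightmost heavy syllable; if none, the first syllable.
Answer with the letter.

B

Rule A → syllable 5 (observed: 2).
Rule B → syllable 2 ✓.
Rule C → syllable 7 (observed: 2).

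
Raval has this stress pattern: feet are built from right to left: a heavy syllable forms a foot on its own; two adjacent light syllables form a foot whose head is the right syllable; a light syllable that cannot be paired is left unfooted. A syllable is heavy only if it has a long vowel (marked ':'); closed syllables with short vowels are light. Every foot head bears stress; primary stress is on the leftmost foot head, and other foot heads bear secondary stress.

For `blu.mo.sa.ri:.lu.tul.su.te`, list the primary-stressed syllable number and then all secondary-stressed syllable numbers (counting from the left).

Weights: 1 blu L, 2 mo L, 3 sa L, 4 ri: H, 5 lu L, 6 tul L, 7 su L, 8 te L.
Parse right to left (heavy = foot alone; LL = one foot; stranded L unfooted): blu (mo.ˈsa) (ˈri:) (lu.ˈtul) (su.ˈte).
Foot heads: 3, 4, 6, 8.
Primary stress on the leftmost head = syllable 3.
Secondary stress on 4, 6, 8: blu.mo.ˈsa.ˌri:.lu.ˌtul.su.ˌte.

primary 3, secondary 4, 6, 8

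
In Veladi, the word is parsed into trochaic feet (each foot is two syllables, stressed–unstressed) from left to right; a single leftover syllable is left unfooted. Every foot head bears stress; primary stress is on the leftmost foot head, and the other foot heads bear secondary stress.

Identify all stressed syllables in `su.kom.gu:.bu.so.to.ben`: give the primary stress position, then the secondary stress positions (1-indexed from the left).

primary 1, secondary 3, 5

Parse left to right into trochaic (ˈσσ) feet: (ˈsu.kom) (ˈgu:.bu) (ˈso.to) ben. Syllable 7 is left unfooted.
Foot heads (stressed positions): 1, 3, 5.
End Rule Leftmost: primary stress on the leftmost head = syllable 1.
Secondary stress on 3, 5: ˈsu.kom.ˌgu:.bu.ˌso.to.ben.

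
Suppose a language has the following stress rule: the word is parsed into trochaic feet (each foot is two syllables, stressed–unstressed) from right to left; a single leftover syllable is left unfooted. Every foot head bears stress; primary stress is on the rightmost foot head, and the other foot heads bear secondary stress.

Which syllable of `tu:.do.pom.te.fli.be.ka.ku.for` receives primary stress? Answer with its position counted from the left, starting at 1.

8

Parse right to left into trochaic (ˈσσ) feet: tu: (ˈdo.pom) (ˈte.fli) (ˈbe.ka) (ˈku.for). Syllable 1 is left unfooted.
Foot heads (stressed positions): 2, 4, 6, 8.
End Rule Rightmost: primary stress on the rightmost head = syllable 8.
Primary stress: syllable 8 → tu:.do.pom.te.fli.be.ka.ˈku.for.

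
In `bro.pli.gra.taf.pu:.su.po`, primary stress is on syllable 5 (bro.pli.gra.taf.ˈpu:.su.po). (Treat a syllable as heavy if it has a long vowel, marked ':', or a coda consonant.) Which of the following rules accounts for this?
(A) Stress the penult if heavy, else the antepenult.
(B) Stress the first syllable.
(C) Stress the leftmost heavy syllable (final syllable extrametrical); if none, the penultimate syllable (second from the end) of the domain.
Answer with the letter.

A

Rule A → syllable 5 ✓.
Rule B → syllable 1 (observed: 5).
Rule C → syllable 4 (observed: 5).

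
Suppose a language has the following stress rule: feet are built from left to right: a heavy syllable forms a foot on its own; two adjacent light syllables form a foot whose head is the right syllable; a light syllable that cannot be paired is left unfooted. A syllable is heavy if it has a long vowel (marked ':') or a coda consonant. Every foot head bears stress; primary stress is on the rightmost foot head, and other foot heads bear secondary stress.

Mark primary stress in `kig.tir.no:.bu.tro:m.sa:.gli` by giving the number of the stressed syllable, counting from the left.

6

Weights: 1 kig H, 2 tir H, 3 no: H, 4 bu L, 5 tro:m H, 6 sa: H, 7 gli L.
Parse left to right (heavy = foot alone; LL = one foot; stranded L unfooted): (ˈkig) (ˈtir) (ˈno:) bu (ˈtro:m) (ˈsa:) gli.
Foot heads: 1, 2, 3, 5, 6.
Primary stress on the rightmost head = syllable 6.
Primary stress: syllable 6 → kig.tir.no:.bu.tro:m.ˈsa:.gli.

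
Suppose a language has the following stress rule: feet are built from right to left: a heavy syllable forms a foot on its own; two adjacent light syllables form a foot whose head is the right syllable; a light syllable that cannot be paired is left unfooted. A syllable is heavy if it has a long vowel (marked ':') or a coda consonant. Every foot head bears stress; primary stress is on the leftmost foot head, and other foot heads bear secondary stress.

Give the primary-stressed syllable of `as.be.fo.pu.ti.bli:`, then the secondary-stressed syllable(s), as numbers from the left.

Weights: 1 as H, 2 be L, 3 fo L, 4 pu L, 5 ti L, 6 bli: H.
Parse right to left (heavy = foot alone; LL = one foot; stranded L unfooted): (ˈas) (be.ˈfo) (pu.ˈti) (ˈbli:).
Foot heads: 1, 3, 5, 6.
Primary stress on the leftmost head = syllable 1.
Secondary stress on 3, 5, 6: ˈas.be.ˌfo.pu.ˌti.ˌbli:.

primary 1, secondary 3, 5, 6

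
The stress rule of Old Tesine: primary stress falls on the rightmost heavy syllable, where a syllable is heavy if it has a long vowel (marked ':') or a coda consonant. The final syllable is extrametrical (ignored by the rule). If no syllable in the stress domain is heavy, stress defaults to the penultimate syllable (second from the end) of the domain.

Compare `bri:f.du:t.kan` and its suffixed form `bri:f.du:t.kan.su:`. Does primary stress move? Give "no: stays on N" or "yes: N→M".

Base `bri:f.du:t.kan` (3 syllables):
  The final syllable (3, kan) is extrametrical; the stress domain is syllables 1–2.
  Weights: 1 bri:f H, 2 du:t H.
  Heavy syllables in the domain: 1, 2. The rightmost is syllable 2 (du:t).
  → primary stress on syllable 2.
Suffixed `bri:f.du:t.kan.su:` (4 syllables):
  The final syllable (4, su:) is extrametrical; the stress domain is syllables 1–3.
  Weights: 1 bri:f H, 2 du:t H, 3 kan H.
  Heavy syllables in the domain: 1, 2, 3. The rightmost is syllable 3 (kan).
  → primary stress on syllable 3.

yes: 2→3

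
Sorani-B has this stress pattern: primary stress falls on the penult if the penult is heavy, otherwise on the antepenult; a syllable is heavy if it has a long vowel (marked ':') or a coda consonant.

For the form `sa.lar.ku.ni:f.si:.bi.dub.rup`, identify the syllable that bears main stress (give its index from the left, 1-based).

Weights: 6 bi L, 7 dub H, 8 rup H.
The penult (syllable 7, dub) is heavy, so it takes stress.
Primary stress: syllable 7 → sa.lar.ku.ni:f.si:.bi.ˈdub.rup.

7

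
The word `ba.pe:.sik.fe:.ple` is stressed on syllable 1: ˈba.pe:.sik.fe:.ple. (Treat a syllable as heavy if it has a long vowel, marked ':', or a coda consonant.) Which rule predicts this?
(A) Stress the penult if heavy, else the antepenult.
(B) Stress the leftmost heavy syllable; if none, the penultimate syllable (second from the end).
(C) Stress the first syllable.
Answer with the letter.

Rule A → syllable 4 (observed: 1).
Rule B → syllable 2 (observed: 1).
Rule C → syllable 1 ✓.

C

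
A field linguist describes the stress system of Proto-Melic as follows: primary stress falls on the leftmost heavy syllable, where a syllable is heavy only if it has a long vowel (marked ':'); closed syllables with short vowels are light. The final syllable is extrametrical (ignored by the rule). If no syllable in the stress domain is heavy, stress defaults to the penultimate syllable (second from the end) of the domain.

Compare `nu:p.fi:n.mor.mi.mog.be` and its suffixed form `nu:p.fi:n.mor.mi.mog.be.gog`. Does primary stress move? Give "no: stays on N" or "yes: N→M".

Base `nu:p.fi:n.mor.mi.mog.be` (6 syllables):
  The final syllable (6, be) is extrametrical; the stress domain is syllables 1–5.
  Weights: 1 nu:p H, 2 fi:n H, 3 mor L, 4 mi L, 5 mog L.
  Heavy syllables in the domain: 1, 2. The leftmost is syllable 1 (nu:p).
  → primary stress on syllable 1.
Suffixed `nu:p.fi:n.mor.mi.mog.be.gog` (7 syllables):
  The final syllable (7, gog) is extrametrical; the stress domain is syllables 1–6.
  Weights: 1 nu:p H, 2 fi:n H, 3 mor L, 4 mi L, 5 mog L, 6 be L.
  Heavy syllables in the domain: 1, 2. The leftmost is syllable 1 (nu:p).
  → primary stress on syllable 1.

no: stays on 1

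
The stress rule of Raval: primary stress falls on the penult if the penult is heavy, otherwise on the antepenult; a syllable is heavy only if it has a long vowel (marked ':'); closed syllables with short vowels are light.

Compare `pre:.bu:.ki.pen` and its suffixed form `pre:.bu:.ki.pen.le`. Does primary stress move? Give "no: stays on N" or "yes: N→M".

yes: 2→3

Base `pre:.bu:.ki.pen` (4 syllables):
  Weights: 2 bu: H, 3 ki L, 4 pen L.
  The penult (syllable 3, ki) is light, so stress falls on the antepenult (syllable 2, bu:).
  → primary stress on syllable 2.
Suffixed `pre:.bu:.ki.pen.le` (5 syllables):
  Weights: 3 ki L, 4 pen L, 5 le L.
  The penult (syllable 4, pen) is light, so stress falls on the antepenult (syllable 3, ki).
  → primary stress on syllable 3.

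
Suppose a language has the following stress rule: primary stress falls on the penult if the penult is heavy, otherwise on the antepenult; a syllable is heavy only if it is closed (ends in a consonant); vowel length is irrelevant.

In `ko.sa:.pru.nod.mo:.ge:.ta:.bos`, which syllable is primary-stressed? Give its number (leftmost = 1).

Weights: 6 ge: L, 7 ta: L, 8 bos H.
The penult (syllable 7, ta:) is light, so stress falls on the antepenult (syllable 6, ge:).
Primary stress: syllable 6 → ko.sa:.pru.nod.mo:.ˈge:.ta:.bos.

6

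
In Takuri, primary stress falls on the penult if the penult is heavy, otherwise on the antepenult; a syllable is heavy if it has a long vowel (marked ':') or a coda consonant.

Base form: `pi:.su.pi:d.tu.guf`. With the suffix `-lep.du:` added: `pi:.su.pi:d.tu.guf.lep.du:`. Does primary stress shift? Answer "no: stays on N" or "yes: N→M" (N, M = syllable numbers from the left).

Base `pi:.su.pi:d.tu.guf` (5 syllables):
  Weights: 3 pi:d H, 4 tu L, 5 guf H.
  The penult (syllable 4, tu) is light, so stress falls on the antepenult (syllable 3, pi:d).
  → primary stress on syllable 3.
Suffixed `pi:.su.pi:d.tu.guf.lep.du:` (7 syllables):
  Weights: 5 guf H, 6 lep H, 7 du: H.
  The penult (syllable 6, lep) is heavy, so it takes stress.
  → primary stress on syllable 6.

yes: 3→6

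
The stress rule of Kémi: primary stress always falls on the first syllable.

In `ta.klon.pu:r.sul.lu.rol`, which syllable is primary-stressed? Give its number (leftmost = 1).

The word has 6 syllables; the first syllable is syllable 1 (ta).
Primary stress: syllable 1 → ˈta.klon.pu:r.sul.lu.rol.

1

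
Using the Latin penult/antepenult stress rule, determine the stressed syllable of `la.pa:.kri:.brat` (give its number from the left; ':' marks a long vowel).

3

Classical Latin: stress the penult if heavy (long vowel or closed), else the antepenult.
Weights: 2 pa: H, 3 kri: H, 4 brat H.
The penult (syllable 3, kri:) is heavy, so it takes stress.
Stress on syllable 3: la.pa:.ˈkri:.brat.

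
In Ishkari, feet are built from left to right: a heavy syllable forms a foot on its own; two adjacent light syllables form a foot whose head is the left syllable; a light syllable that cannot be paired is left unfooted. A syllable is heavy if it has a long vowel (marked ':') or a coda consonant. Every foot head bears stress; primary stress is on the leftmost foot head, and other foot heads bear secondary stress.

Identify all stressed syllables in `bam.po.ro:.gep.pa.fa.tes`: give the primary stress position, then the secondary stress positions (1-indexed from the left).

Weights: 1 bam H, 2 po L, 3 ro: H, 4 gep H, 5 pa L, 6 fa L, 7 tes H.
Parse left to right (heavy = foot alone; LL = one foot; stranded L unfooted): (ˈbam) po (ˈro:) (ˈgep) (ˈpa.fa) (ˈtes).
Foot heads: 1, 3, 4, 5, 7.
Primary stress on the leftmost head = syllable 1.
Secondary stress on 3, 4, 5, 7: ˈbam.po.ˌro:.ˌgep.ˌpa.fa.ˌtes.

primary 1, secondary 3, 4, 5, 7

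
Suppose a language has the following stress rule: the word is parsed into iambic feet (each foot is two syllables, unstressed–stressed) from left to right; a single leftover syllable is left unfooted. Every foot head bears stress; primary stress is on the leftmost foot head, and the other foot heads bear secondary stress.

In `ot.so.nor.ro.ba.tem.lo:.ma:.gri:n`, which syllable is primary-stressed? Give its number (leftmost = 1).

Parse left to right into iambic (σˈσ) feet: (ot.ˈso) (nor.ˈro) (ba.ˈtem) (lo:.ˈma:) gri:n. Syllable 9 is left unfooted.
Foot heads (stressed positions): 2, 4, 6, 8.
End Rule Leftmost: primary stress on the leftmost head = syllable 2.
Primary stress: syllable 2 → ot.ˈso.nor.ro.ba.tem.lo:.ma:.gri:n.

2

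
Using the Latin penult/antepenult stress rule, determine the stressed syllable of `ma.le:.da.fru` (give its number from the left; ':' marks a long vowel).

Classical Latin: stress the penult if heavy (long vowel or closed), else the antepenult.
Weights: 2 le: H, 3 da L, 4 fru L.
The penult (syllable 3, da) is light, so stress falls on the antepenult (syllable 2, le:).
Stress on syllable 2: ma.ˈle:.da.fru.

2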